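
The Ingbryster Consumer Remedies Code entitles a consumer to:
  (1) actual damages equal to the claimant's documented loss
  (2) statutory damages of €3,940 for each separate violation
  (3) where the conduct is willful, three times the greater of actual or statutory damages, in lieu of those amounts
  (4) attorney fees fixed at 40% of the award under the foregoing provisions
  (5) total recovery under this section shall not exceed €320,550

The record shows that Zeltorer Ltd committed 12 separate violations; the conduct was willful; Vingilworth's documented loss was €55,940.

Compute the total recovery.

Statutory damages: 12 × €3,940 = €47,280
Greater of actual damages (€55,940) or statutory damages (€47,280): €55,940
Trebled: 3 × €55,940 = €167,820
Attorney fees: 40% of €167,820 = €67,128
Total before cap: €167,820 + €67,128 = €234,948
Cap at €320,550: €234,948 is within the cap, no reduction.

€234,948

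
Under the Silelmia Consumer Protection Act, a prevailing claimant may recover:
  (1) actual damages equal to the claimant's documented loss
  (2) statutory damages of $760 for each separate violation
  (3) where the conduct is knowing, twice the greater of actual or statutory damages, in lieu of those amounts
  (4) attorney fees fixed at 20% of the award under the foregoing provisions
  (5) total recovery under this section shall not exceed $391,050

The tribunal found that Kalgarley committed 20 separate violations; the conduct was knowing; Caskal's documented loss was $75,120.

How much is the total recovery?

Statutory damages: 20 × $760 = $15,200
Greater of actual damages ($75,120) or statutory damages ($15,200): $75,120
Doubled: 2 × $75,120 = $150,240
Attorney fees: 20% of $150,240 = $30,048
Total before cap: $150,240 + $30,048 = $180,288
Cap at $391,050: $180,288 is within the cap, no reduction.

$180,288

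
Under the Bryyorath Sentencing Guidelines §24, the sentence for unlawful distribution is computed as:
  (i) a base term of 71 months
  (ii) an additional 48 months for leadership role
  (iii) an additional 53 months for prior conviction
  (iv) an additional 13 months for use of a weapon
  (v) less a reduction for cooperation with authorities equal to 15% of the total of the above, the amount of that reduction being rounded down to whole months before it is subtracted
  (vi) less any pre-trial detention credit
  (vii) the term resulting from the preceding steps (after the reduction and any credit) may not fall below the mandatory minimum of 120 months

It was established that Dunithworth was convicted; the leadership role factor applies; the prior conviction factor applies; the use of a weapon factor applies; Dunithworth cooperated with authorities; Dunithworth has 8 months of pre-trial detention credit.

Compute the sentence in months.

Leadership role enhancement: +48 months
Prior conviction enhancement: +53 months
Use of a weapon enhancement: +13 months
Adjusted term: 71 months + 48 months + 53 months + 13 months = 185 months
Cooperation with authorities reduction: 15% of 185 months = 27 months (rounded down)
After reduction: 185 − 27 = 158 months
Less pre-trial detention credit: 158 months − 8 months = 150 months
Minimum 120 months: 150 months meets the minimum, no increase.

150 months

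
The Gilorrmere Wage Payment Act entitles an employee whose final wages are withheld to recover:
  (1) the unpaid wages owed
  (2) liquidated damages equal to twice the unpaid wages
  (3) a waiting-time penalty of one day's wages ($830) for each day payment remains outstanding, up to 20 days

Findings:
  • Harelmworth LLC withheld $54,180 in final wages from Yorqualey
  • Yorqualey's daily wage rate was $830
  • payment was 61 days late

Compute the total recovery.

$179,140

Doubled: 2 × $54,180 = $108,360
Penalty days: min(61, 20) = 20
Waiting-time penalty: 20 × $830 = $16,600
Total award: $54,180 + $108,360 + $16,600 = $179,140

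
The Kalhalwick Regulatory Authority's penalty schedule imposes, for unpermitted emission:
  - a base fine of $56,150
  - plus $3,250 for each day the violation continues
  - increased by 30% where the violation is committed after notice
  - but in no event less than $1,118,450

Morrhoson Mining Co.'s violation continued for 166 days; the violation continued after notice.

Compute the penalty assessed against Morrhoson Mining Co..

Per-day component: 166 × $3,250 = $539,500
Base plus per-day: $56,150 + $539,500 = $595,650
Enhancement: 30% of $595,650 = $178,695
Enhanced fine: $595,650 + $178,695 = $774,345
Minimum $1,118,450: $774,345 is below the minimum → $1,118,450

$1,118,450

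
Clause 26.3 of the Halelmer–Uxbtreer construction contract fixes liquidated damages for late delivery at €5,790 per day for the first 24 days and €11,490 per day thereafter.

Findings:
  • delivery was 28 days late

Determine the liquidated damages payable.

€184,920

First 24 days: 24 × €5,790 = €138,960
Remaining days: (28 − 24) × €11,490 = €45,960
Accrued per-day damages: €138,960 + €45,960 = €184,920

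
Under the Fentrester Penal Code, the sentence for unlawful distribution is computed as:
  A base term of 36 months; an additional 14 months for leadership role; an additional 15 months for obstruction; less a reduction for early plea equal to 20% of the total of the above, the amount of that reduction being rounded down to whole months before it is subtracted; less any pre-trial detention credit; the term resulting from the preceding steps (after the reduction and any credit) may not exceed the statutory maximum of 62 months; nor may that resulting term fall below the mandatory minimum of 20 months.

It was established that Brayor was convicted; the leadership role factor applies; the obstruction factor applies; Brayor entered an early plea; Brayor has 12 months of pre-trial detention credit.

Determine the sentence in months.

Leadership role enhancement: +14 months
Obstruction enhancement: +15 months
Adjusted term: 36 months + 14 months + 15 months = 65 months
Early plea reduction: 20% of 65 months = 13 months (rounded down)
After reduction: 65 − 13 = 52 months
Less pre-trial detention credit: 52 months − 12 months = 40 months
Cap at 62 months: 40 months is within the cap, no reduction.
Minimum 20 months: 40 months meets the minimum, no increase.

40 months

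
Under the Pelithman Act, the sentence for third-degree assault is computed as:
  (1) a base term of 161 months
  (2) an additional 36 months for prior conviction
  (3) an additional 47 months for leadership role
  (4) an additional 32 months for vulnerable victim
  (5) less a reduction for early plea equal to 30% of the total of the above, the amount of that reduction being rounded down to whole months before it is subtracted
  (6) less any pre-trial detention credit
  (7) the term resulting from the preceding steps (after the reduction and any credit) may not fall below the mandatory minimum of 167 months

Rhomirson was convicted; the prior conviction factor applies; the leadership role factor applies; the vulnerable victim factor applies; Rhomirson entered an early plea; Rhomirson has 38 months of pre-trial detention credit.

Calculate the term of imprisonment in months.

Prior conviction enhancement: +36 months
Leadership role enhancement: +47 months
Vulnerable victim enhancement: +32 months
Adjusted term: 161 months + 36 months + 47 months + 32 months = 276 months
Early plea reduction: 30% of 276 months = 82 months (rounded down)
After reduction: 276 − 82 = 194 months
Less pre-trial detention credit: 194 months − 38 months = 156 months
Minimum 167 months: 156 months is below the minimum → 167 months

167 months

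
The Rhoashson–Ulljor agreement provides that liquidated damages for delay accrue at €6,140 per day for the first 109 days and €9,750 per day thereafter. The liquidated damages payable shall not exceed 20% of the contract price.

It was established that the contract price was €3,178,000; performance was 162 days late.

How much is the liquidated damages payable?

First 109 days: 109 × €6,140 = €669,260
Remaining days: (162 − 109) × €9,750 = €516,750
Accrued per-day damages: €669,260 + €516,750 = €1,186,010
Cap: 20% of €3,178,000 = €635,600
Cap at €635,600: €1,186,010 exceeds the cap → €635,600

€635,600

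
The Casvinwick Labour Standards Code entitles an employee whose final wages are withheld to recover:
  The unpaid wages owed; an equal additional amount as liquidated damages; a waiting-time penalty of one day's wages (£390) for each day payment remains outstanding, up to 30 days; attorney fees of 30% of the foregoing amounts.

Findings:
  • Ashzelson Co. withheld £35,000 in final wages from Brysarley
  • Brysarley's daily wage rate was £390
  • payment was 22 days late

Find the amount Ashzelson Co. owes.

Total award: £102,154

Liquidated damages (equal amount): £35,000
Penalty days: min(22, 30) = 22
Waiting-time penalty: 22 × £390 = £8,580
Subtotal: £35,000 + £35,000 + £8,580 = £78,580
Attorney fees: 30% of £78,580 = £23,574
Total award: £78,580 + £23,574 = £102,154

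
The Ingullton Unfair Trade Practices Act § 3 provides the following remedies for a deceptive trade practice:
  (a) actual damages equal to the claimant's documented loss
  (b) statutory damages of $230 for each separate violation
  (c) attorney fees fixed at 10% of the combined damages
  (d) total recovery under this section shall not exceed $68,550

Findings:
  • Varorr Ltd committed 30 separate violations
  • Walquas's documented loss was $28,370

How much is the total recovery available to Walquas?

$38,797

Statutory damages: 30 × $230 = $6,900
Combined damages: $28,370 + $6,900 = $35,270
Attorney fees: 10% of $35,270 = $3,527
Total before cap: $35,270 + $3,527 = $38,797
Cap at $68,550: $38,797 is within the cap, no reduction.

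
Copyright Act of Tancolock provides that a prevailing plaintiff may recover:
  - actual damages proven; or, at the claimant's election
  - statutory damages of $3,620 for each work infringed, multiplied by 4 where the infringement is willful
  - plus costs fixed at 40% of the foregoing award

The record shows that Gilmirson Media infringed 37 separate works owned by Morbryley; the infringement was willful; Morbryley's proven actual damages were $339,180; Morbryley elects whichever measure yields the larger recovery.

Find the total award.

$750,064

Statutory damages: 37 × $3,620 = $133,940
Multiplied by 4: 4 × $133,940 = $535,760
Greater of actual damages ($339,180) or enhanced statutory damages ($535,760): $535,760
Costs: 40% of $535,760 = $214,304
Award plus costs: $535,760 + $214,304 = $750,064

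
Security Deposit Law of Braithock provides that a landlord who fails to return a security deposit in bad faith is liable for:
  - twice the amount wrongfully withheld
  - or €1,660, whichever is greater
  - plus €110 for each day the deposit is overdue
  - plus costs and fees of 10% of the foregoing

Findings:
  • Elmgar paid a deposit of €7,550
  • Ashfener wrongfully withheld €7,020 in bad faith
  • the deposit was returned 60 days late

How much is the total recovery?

Doubled: 2 × €7,020 = €14,040
Minimum €1,660: €14,040 meets the minimum, no increase.
Late-return penalty: 60 × €110 = €6,600
Damages plus late penalty: €14,040 + €6,600 = €20,640
Costs and fees: 10% of €20,640 = €2,064
Total recovery: €20,640 + €2,064 = €22,704

€22,704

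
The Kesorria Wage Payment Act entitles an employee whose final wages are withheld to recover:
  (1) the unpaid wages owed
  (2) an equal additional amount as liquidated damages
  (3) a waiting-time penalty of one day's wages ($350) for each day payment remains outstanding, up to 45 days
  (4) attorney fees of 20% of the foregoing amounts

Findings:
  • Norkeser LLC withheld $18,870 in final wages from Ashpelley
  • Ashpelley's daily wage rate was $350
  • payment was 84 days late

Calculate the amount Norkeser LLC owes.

Liquidated damages (equal amount): $18,870
Penalty days: min(84, 45) = 45
Waiting-time penalty: 45 × $350 = $15,750
Subtotal: $18,870 + $18,870 + $15,750 = $53,490
Attorney fees: 20% of $53,490 = $10,698
Total award: $53,490 + $10,698 = $64,188

$64,188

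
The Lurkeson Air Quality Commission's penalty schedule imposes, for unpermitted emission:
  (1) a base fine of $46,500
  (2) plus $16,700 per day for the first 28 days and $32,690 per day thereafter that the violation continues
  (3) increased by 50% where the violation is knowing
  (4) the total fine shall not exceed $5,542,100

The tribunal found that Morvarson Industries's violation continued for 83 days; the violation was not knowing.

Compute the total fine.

$2,312,050

First 28 days: 28 × $16,700 = $467,600
Remaining days: (83 − 28) × $32,690 = $1,797,950
Per-day component: $467,600 + $1,797,950 = $2,265,550
Base plus per-day: $46,500 + $2,265,550 = $2,312,050
The violation was not knowing: no 50% increase.
Cap at $5,542,100: $2,312,050 is within the cap, no reduction.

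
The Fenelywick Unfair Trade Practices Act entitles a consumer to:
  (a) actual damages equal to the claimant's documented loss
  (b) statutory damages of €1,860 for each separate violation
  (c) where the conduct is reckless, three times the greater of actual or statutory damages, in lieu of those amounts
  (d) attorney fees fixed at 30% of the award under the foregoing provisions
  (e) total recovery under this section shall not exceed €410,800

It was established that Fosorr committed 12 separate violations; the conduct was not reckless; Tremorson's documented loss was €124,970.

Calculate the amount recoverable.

Statutory damages: 12 × €1,860 = €22,320
Conduct not reckless: the in-lieu enhancement does not apply.
Actual plus statutory damages: €124,970 + €22,320 = €147,290
Attorney fees: 30% of €147,290 = €44,187
Total before cap: €147,290 + €44,187 = €191,477
Cap at €410,800: €191,477 is within the cap, no reduction.

€191,477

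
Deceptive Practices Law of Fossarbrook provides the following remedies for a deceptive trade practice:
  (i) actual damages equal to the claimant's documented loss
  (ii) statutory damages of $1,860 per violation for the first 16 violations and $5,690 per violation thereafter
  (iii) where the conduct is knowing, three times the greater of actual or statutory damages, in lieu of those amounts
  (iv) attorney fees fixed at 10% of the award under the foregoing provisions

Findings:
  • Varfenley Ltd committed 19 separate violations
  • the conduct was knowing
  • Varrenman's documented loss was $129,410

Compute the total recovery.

$427,053

First 16 violations: 16 × $1,860 = $29,760
Remaining violations: (19 − 16) × $5,690 = $17,070
Statutory damages: $29,760 + $17,070 = $46,830
Greater of actual damages ($129,410) or statutory damages ($46,830): $129,410
Trebled: 3 × $129,410 = $388,230
Attorney fees: 10% of $388,230 = $38,823
Total recovery: $388,230 + $38,823 = $427,053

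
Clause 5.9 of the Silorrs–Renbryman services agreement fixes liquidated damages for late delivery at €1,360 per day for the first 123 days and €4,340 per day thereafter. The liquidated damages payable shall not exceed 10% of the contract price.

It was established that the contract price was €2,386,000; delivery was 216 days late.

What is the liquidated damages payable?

First 123 days: 123 × €1,360 = €167,280
Remaining days: (216 − 123) × €4,340 = €403,620
Accrued per-day damages: €167,280 + €403,620 = €570,900
Cap: 10% of €2,386,000 = €238,600
Cap at €238,600: €570,900 exceeds the cap → €238,600

Liquidated damages: €238,600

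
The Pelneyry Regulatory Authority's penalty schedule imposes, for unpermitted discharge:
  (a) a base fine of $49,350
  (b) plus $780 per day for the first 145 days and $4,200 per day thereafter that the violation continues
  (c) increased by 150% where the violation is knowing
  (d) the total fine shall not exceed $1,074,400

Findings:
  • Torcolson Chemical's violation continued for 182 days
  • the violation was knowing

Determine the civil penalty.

First 145 days: 145 × $780 = $113,100
Remaining days: (182 − 145) × $4,200 = $155,400
Per-day component: $113,100 + $155,400 = $268,500
Base plus per-day: $49,350 + $268,500 = $317,850
Enhancement: 150% of $317,850 = $476,775
Enhanced fine: $317,850 + $476,775 = $794,625
Cap at $1,074,400: $794,625 is within the cap, no reduction.

$794,625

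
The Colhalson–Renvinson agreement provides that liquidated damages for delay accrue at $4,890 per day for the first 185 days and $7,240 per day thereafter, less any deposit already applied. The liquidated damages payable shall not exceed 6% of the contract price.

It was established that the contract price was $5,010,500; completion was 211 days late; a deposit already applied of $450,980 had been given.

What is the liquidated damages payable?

First 185 days: 185 × $4,890 = $904,650
Remaining days: (211 − 185) × $7,240 = $188,240
Accrued per-day damages: $904,650 + $188,240 = $1,092,890
Less deposit already applied: $1,092,890 − $450,980 = $641,910
Cap: 6% of $5,010,500 = $300,630
Cap at $300,630: $641,910 exceeds the cap → $300,630

$300,630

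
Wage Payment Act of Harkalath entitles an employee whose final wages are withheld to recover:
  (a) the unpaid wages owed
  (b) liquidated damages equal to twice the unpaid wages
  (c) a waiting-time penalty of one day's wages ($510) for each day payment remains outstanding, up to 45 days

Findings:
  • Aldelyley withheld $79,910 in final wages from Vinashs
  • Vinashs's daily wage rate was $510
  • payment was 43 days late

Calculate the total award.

$261,660

Doubled: 2 × $79,910 = $159,820
Penalty days: min(43, 45) = 43
Waiting-time penalty: 43 × $510 = $21,930
Total award: $79,910 + $159,820 + $21,930 = $261,660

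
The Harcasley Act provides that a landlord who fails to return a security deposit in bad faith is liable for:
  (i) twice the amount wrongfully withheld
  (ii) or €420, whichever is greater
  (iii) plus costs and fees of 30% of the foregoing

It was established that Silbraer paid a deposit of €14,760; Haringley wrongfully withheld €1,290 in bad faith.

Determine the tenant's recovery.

Doubled: 2 × €1,290 = €2,580
Minimum €420: €2,580 meets the minimum, no increase.
Costs and fees: 30% of €2,580 = €774
Total recovery: €2,580 + €774 = €3,354

€3,354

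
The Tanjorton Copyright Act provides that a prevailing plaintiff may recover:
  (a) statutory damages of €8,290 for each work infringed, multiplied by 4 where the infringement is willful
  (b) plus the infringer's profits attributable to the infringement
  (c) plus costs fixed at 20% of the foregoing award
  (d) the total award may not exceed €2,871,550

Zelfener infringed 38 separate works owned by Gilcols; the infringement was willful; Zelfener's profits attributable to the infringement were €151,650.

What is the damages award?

Statutory damages: 38 × €8,290 = €315,020
Multiplied by 4: 4 × €315,020 = €1,260,080
Combined award: €1,260,080 + €151,650 = €1,411,730
Costs: 20% of €1,411,730 = €282,346
Award plus costs: €1,411,730 + €282,346 = €1,694,076
Cap at €2,871,550: €1,694,076 is within the cap, no reduction.

Award: €1,694,076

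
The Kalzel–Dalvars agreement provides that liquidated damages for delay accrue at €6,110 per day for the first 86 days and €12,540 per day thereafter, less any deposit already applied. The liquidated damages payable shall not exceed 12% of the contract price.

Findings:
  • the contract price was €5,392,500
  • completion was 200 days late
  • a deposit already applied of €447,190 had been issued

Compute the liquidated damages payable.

€647,100

First 86 days: 86 × €6,110 = €525,460
Remaining days: (200 − 86) × €12,540 = €1,429,560
Accrued per-day damages: €525,460 + €1,429,560 = €1,955,020
Less deposit already applied: €1,955,020 − €447,190 = €1,507,830
Cap: 12% of €5,392,500 = €647,100
Cap at €647,100: €1,507,830 exceeds the cap → €647,100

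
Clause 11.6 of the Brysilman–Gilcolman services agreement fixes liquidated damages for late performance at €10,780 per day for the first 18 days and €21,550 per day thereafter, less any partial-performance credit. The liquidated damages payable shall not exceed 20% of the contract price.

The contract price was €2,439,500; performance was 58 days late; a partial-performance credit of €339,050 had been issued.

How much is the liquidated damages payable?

€487,900

First 18 days: 18 × €10,780 = €194,040
Remaining days: (58 − 18) × €21,550 = €862,000
Accrued per-day damages: €194,040 + €862,000 = €1,056,040
Less partial-performance credit: €1,056,040 − €339,050 = €716,990
Cap: 20% of €2,439,500 = €487,900
Cap at €487,900: €716,990 exceeds the cap → €487,900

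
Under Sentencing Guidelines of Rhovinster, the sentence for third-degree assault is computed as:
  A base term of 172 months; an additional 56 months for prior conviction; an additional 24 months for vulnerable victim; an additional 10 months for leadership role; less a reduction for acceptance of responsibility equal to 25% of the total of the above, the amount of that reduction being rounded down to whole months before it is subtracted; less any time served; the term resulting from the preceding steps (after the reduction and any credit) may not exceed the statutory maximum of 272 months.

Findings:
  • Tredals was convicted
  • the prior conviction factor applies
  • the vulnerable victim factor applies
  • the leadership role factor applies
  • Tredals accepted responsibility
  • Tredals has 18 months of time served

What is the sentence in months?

Prior conviction enhancement: +56 months
Vulnerable victim enhancement: +24 months
Leadership role enhancement: +10 months
Adjusted term: 172 months + 56 months + 24 months + 10 months = 262 months
Acceptance of responsibility reduction: 25% of 262 months = 65 months (rounded down)
After reduction: 262 − 65 = 197 months
Less time served: 197 months − 18 months = 179 months
Cap at 272 months: 179 months is within the cap, no reduction.

179 months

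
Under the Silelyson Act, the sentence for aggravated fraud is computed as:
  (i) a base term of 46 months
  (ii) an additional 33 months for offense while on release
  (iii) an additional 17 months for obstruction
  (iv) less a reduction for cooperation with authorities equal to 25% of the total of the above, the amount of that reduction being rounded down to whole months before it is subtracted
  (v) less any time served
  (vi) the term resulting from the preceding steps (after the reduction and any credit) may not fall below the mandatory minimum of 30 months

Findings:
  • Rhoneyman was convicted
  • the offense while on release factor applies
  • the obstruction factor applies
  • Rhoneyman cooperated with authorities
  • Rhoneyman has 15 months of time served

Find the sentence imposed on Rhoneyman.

57 months

Offense while on release enhancement: +33 months
Obstruction enhancement: +17 months
Adjusted term: 46 months + 33 months + 17 months = 96 months
Cooperation with authorities reduction: 25% of 96 months = 24 months (rounded down)
After reduction: 96 − 24 = 72 months
Less time served: 72 months − 15 months = 57 months
Minimum 30 months: 57 months meets the minimum, no increase.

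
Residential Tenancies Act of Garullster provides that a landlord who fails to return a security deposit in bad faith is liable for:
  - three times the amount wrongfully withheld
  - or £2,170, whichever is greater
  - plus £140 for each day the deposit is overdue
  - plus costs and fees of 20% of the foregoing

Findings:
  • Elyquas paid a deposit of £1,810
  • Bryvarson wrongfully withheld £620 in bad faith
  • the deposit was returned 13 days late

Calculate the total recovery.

Trebled: 3 × £620 = £1,860
Minimum £2,170: £1,860 is below the minimum → £2,170
Late-return penalty: 13 × £140 = £1,820
Damages plus late penalty: £2,170 + £1,820 = £3,990
Costs and fees: 20% of £3,990 = £798
Total recovery: £3,990 + £798 = £4,788

£4,788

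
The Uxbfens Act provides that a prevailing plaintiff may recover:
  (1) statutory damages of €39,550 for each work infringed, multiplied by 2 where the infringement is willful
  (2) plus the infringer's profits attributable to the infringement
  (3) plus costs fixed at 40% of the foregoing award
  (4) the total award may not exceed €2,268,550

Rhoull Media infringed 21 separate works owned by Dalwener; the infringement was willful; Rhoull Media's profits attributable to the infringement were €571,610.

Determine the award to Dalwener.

Statutory damages: 21 × €39,550 = €830,550
Doubled: 2 × €830,550 = €1,661,100
Combined award: €1,661,100 + €571,610 = €2,232,710
Costs: 40% of €2,232,710 = €893,084
Award plus costs: €2,232,710 + €893,084 = €3,125,794
Cap at €2,268,550: €3,125,794 exceeds the cap → €2,268,550

€2,268,550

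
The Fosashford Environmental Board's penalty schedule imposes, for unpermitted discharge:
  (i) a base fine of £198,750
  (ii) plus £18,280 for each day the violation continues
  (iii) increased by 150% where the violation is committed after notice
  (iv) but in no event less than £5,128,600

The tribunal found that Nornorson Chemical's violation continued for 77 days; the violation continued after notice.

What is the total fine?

£5,128,600

Per-day component: 77 × £18,280 = £1,407,560
Base plus per-day: £198,750 + £1,407,560 = £1,606,310
Enhancement: 150% of £1,606,310 = £2,409,465
Enhanced fine: £1,606,310 + £2,409,465 = £4,015,775
Minimum £5,128,600: £4,015,775 is below the minimum → £5,128,600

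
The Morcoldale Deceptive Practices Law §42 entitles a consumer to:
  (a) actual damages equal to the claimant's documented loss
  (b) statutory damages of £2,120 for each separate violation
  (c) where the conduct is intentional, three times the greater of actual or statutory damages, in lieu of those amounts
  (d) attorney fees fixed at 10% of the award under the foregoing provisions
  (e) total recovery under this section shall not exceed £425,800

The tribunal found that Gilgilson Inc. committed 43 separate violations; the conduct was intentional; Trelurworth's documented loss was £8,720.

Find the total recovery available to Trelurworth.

Statutory damages: 43 × £2,120 = £91,160
Greater of actual damages (£8,720) or statutory damages (£91,160): £91,160
Trebled: 3 × £91,160 = £273,480
Attorney fees: 10% of £273,480 = £27,348
Total before cap: £273,480 + £27,348 = £300,828
Cap at £425,800: £300,828 is within the cap, no reduction.

£300,828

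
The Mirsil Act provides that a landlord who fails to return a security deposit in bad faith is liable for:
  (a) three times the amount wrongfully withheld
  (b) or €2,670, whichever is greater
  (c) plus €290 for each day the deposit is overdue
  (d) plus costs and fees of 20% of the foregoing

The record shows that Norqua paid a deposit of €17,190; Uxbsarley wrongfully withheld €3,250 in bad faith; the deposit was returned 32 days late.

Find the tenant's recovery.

Trebled: 3 × €3,250 = €9,750
Minimum €2,670: €9,750 meets the minimum, no increase.
Late-return penalty: 32 × €290 = €9,280
Damages plus late penalty: €9,750 + €9,280 = €19,030
Costs and fees: 20% of €19,030 = €3,806
Total recovery: €19,030 + €3,806 = €22,836

Recovery: €22,836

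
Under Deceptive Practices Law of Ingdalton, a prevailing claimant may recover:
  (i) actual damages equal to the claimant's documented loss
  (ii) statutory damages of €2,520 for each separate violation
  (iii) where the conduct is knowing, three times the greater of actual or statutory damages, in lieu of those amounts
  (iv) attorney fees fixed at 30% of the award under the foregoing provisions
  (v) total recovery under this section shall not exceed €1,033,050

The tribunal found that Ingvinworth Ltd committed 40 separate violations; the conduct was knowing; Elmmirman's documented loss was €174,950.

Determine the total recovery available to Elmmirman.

Statutory damages: 40 × €2,520 = €100,800
Greater of actual damages (€174,950) or statutory damages (€100,800): €174,950
Trebled: 3 × €174,950 = €524,850
Attorney fees: 30% of €524,850 = €157,455
Total before cap: €524,850 + €157,455 = €682,305
Cap at €1,033,050: €682,305 is within the cap, no reduction.

€682,305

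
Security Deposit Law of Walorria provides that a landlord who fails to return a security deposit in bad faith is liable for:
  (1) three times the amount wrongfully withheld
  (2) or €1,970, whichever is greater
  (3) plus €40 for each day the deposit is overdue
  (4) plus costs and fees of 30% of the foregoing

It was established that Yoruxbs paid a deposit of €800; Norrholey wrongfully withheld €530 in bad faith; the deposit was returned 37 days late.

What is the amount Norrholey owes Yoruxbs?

€4,485

Trebled: 3 × €530 = €1,590
Minimum €1,970: €1,590 is below the minimum → €1,970
Late-return penalty: 37 × €40 = €1,480
Damages plus late penalty: €1,970 + €1,480 = €3,450
Costs and fees: 30% of €3,450 = €1,035
Total recovery: €3,450 + €1,035 = €4,485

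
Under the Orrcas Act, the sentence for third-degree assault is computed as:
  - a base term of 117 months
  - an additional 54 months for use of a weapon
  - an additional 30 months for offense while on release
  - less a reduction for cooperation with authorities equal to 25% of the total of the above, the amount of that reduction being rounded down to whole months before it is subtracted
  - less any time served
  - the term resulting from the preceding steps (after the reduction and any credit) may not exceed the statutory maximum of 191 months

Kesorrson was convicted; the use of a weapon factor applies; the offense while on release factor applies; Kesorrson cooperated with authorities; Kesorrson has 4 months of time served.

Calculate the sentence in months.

Use of a weapon enhancement: +54 months
Offense while on release enhancement: +30 months
Adjusted term: 117 months + 54 months + 30 months = 201 months
Cooperation with authorities reduction: 25% of 201 months = 50 months (rounded down)
After reduction: 201 − 50 = 151 months
Less time served: 151 months − 4 months = 147 months
Cap at 191 months: 147 months is within the cap, no reduction.

147 months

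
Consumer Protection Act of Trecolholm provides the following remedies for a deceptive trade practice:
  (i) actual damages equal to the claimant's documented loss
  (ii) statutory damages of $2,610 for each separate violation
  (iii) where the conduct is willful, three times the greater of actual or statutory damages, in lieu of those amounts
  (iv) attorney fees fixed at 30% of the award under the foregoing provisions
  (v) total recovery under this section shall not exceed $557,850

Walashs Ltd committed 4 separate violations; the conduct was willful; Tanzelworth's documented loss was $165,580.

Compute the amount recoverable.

Total recovery: $557,850

Statutory damages: 4 × $2,610 = $10,440
Greater of actual damages ($165,580) or statutory damages ($10,440): $165,580
Trebled: 3 × $165,580 = $496,740
Attorney fees: 30% of $496,740 = $149,022
Total before cap: $496,740 + $149,022 = $645,762
Cap at $557,850: $645,762 exceeds the cap → $557,850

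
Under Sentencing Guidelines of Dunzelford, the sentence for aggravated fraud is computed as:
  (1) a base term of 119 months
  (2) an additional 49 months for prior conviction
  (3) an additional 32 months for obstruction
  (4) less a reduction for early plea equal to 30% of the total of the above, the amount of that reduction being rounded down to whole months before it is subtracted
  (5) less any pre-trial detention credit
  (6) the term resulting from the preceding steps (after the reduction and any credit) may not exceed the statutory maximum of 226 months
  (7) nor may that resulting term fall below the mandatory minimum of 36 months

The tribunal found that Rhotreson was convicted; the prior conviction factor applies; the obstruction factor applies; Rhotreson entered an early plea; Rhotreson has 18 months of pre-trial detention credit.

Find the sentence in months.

122 months

Prior conviction enhancement: +49 months
Obstruction enhancement: +32 months
Adjusted term: 119 months + 49 months + 32 months = 200 months
Early plea reduction: 30% of 200 months = 60 months (rounded down)
After reduction: 200 − 60 = 140 months
Less pre-trial detention credit: 140 months − 18 months = 122 months
Cap at 226 months: 122 months is within the cap, no reduction.
Minimum 36 months: 122 months meets the minimum, no increase.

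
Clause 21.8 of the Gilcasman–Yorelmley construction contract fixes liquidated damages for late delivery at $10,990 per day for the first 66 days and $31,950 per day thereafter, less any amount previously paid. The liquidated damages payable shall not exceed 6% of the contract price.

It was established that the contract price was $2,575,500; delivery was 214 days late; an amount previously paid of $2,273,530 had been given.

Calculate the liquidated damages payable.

First 66 days: 66 × $10,990 = $725,340
Remaining days: (214 − 66) × $31,950 = $4,728,600
Accrued per-day damages: $725,340 + $4,728,600 = $5,453,940
Less amount previously paid: $5,453,940 − $2,273,530 = $3,180,410
Cap: 6% of $2,575,500 = $154,530
Cap at $154,530: $3,180,410 exceeds the cap → $154,530

$154,530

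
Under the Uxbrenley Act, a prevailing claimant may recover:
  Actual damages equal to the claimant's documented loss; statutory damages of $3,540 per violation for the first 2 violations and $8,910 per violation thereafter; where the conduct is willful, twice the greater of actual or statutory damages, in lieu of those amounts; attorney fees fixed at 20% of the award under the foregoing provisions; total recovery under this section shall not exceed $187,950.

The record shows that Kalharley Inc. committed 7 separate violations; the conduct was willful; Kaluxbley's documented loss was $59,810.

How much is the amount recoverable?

$143,544

First 2 violations: 2 × $3,540 = $7,080
Remaining violations: (7 − 2) × $8,910 = $44,550
Statutory damages: $7,080 + $44,550 = $51,630
Greater of actual damages ($59,810) or statutory damages ($51,630): $59,810
Doubled: 2 × $59,810 = $119,620
Attorney fees: 20% of $119,620 = $23,924
Total before cap: $119,620 + $23,924 = $143,544
Cap at $187,950: $143,544 is within the cap, no reduction.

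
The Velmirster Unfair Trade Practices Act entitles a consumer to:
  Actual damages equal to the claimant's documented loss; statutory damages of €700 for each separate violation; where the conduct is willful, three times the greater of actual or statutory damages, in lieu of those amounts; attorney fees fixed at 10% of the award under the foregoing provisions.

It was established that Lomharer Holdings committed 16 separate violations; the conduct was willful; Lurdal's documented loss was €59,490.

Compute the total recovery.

€196,317

Statutory damages: 16 × €700 = €11,200
Greater of actual damages (€59,490) or statutory damages (€11,200): €59,490
Trebled: 3 × €59,490 = €178,470
Attorney fees: 10% of €178,470 = €17,847
Total recovery: €178,470 + €17,847 = €196,317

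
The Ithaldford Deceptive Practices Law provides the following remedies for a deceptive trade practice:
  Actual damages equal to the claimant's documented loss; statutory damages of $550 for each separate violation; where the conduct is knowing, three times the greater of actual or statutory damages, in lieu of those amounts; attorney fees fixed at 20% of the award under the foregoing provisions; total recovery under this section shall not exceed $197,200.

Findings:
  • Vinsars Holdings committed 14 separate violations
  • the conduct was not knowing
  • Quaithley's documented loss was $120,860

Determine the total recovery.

Statutory damages: 14 × $550 = $7,700
Conduct not knowing: the in-lieu enhancement does not apply.
Actual plus statutory damages: $120,860 + $7,700 = $128,560
Attorney fees: 20% of $128,560 = $25,712
Total before cap: $128,560 + $25,712 = $154,272
Cap at $197,200: $154,272 is within the cap, no reduction.

$154,272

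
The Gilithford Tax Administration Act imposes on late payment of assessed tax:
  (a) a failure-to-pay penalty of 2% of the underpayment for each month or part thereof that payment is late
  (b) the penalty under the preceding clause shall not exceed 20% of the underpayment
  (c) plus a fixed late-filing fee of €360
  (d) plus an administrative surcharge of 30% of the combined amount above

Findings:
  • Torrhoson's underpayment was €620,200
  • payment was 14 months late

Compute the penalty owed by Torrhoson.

Accrued rate: 2% × 14 = 28%, capped at 20% → 20%
Failure-to-pay penalty: 20% of €620,200 = €124,040
Penalty before surcharge: €124,040 + €360 = €124,400
Administrative surcharge: 30% of €124,400 = €37,320
Total penalty: €124,400 + €37,320 = €161,720

€161,720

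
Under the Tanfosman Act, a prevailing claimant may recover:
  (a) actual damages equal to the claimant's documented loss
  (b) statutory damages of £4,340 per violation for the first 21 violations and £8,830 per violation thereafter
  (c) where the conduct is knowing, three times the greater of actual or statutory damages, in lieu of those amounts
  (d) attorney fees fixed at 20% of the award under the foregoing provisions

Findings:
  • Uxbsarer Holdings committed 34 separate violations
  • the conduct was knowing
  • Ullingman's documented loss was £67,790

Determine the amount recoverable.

First 21 violations: 21 × £4,340 = £91,140
Remaining violations: (34 − 21) × £8,830 = £114,790
Statutory damages: £91,140 + £114,790 = £205,930
Greater of actual damages (£67,790) or statutory damages (£205,930): £205,930
Trebled: 3 × £205,930 = £617,790
Attorney fees: 20% of £617,790 = £123,558
Total recovery: £617,790 + £123,558 = £741,348

Total recovery: £741,348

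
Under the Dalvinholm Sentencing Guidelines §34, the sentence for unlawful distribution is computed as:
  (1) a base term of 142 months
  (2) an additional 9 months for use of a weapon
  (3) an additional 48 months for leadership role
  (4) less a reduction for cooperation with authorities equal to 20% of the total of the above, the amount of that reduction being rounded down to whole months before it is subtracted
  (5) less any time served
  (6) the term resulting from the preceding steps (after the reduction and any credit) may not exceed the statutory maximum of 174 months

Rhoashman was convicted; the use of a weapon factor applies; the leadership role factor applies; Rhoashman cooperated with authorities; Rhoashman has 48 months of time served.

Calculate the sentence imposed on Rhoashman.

112 months

Use of a weapon enhancement: +9 months
Leadership role enhancement: +48 months
Adjusted term: 142 months + 9 months + 48 months = 199 months
Cooperation with authorities reduction: 20% of 199 months = 39 months (rounded down)
After reduction: 199 − 39 = 160 months
Less time served: 160 months − 48 months = 112 months
Cap at 174 months: 112 months is within the cap, no reduction.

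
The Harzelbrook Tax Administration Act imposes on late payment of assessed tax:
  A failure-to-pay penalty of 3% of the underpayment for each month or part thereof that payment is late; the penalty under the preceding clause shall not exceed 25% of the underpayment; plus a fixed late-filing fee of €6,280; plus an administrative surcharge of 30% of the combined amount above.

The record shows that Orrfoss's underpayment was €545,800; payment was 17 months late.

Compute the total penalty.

€185,549

Accrued rate: 3% × 17 = 51%, capped at 25% → 25%
Failure-to-pay penalty: 25% of €545,800 = €136,450
Penalty before surcharge: €136,450 + €6,280 = €142,730
Administrative surcharge: 30% of €142,730 = €42,819
Total penalty: €142,730 + €42,819 = €185,549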